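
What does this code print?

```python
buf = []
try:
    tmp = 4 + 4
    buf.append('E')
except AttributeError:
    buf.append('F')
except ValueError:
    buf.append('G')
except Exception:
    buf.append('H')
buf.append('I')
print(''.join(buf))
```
EI

No exception, try block completes normally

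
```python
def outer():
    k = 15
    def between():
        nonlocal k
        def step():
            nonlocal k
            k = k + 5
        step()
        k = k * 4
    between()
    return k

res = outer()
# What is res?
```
80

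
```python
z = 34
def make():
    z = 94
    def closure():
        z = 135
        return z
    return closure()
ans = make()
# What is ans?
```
135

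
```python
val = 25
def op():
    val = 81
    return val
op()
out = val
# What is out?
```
25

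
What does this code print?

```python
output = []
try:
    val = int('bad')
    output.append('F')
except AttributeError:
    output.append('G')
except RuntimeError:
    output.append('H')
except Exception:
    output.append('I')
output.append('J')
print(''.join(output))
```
IJ

ValueError not specifically caught, falls to Exception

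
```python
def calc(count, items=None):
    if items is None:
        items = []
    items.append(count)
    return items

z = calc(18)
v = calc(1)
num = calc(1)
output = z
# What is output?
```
[18]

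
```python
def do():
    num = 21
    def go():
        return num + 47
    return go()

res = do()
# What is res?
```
68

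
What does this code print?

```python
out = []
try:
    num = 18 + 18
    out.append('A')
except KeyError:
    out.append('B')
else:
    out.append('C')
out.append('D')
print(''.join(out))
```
ACD

else block runs when no exception occurs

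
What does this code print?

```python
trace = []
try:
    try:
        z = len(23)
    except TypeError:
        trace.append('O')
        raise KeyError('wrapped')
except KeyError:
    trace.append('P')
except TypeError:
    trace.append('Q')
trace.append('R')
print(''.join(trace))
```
OPR

KeyError raised and caught, original TypeError not re-raised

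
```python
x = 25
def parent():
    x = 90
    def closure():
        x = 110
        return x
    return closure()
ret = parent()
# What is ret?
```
110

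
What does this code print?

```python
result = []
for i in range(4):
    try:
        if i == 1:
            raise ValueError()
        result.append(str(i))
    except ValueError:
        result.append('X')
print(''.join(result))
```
0X23

Exception on i=1 caught, loop continues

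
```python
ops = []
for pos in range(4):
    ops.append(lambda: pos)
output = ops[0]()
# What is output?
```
3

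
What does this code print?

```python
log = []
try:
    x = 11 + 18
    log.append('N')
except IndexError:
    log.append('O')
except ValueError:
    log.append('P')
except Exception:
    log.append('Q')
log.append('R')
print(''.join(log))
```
NR

No exception, try block completes normally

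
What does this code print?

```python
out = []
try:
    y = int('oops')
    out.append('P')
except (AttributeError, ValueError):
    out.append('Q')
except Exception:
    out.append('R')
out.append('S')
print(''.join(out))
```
QS

ValueError matches tuple containing it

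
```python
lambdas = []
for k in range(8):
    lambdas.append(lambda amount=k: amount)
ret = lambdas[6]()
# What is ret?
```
6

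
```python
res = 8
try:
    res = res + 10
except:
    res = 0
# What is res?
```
18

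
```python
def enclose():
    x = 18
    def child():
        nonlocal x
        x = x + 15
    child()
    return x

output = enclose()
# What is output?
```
33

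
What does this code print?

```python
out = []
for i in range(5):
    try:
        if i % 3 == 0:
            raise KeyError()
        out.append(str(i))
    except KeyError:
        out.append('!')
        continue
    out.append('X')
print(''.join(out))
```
!1X2X!4X

continue in except skips rest of loop body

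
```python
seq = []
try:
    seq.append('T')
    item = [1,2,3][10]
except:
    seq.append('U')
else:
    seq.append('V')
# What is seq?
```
['T', 'U']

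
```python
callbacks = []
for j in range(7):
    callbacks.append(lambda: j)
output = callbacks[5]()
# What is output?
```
6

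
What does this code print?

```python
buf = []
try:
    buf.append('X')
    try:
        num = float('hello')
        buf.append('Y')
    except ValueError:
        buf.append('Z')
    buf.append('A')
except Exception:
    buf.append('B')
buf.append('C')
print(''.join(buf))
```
XZAC

Inner exception caught by inner handler, outer continues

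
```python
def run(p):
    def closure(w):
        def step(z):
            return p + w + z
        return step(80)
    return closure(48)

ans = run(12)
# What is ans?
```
140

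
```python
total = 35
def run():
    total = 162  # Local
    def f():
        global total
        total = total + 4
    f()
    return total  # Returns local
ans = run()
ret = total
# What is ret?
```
39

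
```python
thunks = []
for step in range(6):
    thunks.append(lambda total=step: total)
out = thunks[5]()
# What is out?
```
5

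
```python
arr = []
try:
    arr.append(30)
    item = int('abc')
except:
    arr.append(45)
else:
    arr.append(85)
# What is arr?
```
[30, 45]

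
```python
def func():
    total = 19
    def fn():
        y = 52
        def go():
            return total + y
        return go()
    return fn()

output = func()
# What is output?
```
71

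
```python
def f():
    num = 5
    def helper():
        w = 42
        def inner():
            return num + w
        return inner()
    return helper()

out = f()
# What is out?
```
47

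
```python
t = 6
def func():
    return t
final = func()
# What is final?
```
6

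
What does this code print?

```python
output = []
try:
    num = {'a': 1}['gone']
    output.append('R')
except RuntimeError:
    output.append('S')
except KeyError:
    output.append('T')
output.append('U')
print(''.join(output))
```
TU

KeyError is caught by its specific handler, not RuntimeError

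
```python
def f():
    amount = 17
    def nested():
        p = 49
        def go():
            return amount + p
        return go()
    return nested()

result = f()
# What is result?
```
66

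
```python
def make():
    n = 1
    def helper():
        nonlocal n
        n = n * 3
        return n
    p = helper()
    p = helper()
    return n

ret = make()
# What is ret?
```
9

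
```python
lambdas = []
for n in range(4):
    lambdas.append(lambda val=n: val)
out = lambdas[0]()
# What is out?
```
0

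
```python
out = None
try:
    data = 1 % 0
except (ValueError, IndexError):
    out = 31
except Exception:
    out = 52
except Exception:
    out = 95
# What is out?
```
52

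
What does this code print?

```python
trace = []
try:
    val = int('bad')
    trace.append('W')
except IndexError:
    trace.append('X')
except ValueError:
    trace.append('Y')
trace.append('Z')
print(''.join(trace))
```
YZ

ValueError is caught by its specific handler, not IndexError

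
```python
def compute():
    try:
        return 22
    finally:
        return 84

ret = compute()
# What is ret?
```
84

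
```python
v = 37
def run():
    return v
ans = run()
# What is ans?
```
37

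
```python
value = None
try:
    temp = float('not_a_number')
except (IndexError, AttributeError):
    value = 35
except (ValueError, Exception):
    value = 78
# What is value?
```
78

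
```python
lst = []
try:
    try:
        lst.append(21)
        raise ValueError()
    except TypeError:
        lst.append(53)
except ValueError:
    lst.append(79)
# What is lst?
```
[21, 79]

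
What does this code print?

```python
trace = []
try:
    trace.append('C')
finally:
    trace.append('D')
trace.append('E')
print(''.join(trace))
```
CDE

try/finally without except, no exception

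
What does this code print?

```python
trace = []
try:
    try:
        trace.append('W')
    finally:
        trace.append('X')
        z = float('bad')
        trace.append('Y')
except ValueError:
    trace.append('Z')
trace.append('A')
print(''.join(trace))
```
WXZA

Exception in inner finally caught by outer except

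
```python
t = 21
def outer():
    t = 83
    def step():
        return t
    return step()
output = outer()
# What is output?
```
83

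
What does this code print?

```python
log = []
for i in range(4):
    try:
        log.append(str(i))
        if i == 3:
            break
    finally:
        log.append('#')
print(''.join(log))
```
0#1#2#3#

finally runs even when breaking out of loop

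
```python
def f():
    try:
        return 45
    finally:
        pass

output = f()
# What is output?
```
45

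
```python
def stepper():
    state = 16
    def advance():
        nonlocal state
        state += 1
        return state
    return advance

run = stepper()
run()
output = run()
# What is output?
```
18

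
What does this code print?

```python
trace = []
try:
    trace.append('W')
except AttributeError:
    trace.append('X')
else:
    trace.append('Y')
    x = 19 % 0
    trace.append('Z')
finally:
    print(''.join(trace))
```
WY

Try succeeds, else appends 'Y', ZeroDivisionError in else is uncaught, finally prints before exception propagates ('Z' never appended)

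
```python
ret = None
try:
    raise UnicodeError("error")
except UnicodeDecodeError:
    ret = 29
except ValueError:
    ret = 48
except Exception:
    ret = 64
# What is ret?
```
48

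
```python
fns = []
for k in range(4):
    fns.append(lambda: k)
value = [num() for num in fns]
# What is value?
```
[3, 3, 3, 3]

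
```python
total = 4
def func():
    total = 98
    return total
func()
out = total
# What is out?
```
4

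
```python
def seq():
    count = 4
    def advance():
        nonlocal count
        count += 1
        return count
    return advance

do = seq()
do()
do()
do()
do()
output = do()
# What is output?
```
9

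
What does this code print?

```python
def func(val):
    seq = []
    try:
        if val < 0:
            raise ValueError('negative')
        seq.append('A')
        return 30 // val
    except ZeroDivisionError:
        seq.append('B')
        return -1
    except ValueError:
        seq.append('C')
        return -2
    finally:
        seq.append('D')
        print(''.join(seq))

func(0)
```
ABD

val=0 causes ZeroDivisionError, caught, finally prints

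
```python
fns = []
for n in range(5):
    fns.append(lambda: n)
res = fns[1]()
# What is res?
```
4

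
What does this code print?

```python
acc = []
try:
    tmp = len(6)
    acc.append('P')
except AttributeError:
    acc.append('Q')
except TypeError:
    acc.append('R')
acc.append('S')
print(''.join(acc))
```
RS

TypeError is caught by its specific handler, not AttributeError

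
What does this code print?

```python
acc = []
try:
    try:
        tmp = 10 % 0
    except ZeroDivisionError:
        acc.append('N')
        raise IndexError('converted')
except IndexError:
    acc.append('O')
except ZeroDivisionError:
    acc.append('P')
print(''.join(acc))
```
NO

New IndexError raised, caught by outer IndexError handler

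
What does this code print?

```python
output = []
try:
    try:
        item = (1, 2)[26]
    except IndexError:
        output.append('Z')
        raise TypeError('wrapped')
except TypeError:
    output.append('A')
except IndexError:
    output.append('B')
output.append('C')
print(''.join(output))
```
ZAC

TypeError raised and caught, original IndexError not re-raised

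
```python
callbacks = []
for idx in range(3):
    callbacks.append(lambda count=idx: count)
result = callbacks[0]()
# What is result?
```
0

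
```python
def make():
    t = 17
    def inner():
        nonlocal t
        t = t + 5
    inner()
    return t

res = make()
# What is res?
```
22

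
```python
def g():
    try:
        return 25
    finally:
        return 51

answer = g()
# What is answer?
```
51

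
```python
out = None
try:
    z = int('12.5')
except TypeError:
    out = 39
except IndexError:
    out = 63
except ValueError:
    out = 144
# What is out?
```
144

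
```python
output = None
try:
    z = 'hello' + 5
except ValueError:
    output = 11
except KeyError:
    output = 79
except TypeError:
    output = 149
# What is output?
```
149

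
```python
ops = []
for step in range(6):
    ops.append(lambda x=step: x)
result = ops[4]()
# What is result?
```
4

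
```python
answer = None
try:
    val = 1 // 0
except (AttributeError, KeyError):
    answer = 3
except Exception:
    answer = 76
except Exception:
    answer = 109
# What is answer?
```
76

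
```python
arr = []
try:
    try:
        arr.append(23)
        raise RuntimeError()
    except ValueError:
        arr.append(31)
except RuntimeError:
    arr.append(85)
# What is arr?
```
[23, 85]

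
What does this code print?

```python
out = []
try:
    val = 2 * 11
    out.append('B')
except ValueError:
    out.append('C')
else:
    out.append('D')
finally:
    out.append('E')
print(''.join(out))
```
BDE

else runs before finally when no exception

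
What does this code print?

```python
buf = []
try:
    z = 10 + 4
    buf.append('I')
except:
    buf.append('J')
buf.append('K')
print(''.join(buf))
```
IK

No exception, try block completes normally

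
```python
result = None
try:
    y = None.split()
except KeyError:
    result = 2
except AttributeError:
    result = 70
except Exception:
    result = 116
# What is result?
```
70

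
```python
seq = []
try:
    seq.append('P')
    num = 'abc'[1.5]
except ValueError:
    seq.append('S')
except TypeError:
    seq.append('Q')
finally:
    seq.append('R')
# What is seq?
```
['P', 'Q', 'R']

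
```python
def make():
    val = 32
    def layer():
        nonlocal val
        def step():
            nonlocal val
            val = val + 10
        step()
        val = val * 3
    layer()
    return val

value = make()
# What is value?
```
126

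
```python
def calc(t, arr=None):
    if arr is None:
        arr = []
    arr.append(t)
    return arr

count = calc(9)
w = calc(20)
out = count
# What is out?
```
[9]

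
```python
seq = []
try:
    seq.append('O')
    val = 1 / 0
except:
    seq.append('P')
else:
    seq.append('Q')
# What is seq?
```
['O', 'P']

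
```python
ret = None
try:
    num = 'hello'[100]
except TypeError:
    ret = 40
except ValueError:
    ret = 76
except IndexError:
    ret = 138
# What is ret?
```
138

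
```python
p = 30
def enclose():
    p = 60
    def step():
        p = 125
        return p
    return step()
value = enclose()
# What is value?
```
125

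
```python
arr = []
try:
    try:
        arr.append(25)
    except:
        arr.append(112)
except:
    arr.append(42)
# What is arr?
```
[25]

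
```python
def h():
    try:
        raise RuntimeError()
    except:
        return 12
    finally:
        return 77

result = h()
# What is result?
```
77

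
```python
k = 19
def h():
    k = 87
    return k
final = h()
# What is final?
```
87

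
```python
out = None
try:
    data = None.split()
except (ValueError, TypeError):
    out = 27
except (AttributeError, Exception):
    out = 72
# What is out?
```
72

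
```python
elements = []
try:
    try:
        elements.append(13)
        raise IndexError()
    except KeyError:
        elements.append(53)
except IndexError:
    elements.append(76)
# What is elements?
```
[13, 76]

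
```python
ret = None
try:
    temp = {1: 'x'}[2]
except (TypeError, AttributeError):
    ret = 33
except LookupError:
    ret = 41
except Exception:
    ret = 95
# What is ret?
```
41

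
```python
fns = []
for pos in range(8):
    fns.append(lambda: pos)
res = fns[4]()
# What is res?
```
7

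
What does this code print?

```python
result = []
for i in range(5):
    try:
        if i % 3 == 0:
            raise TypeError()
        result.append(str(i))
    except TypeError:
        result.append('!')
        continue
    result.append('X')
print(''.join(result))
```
!1X2X!4X

continue in except skips rest of loop body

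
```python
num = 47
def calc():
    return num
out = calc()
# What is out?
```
47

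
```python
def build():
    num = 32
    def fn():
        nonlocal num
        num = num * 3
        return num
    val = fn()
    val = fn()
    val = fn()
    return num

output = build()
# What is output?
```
864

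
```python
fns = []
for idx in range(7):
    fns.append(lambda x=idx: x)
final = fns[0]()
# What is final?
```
0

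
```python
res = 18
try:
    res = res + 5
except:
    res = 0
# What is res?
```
23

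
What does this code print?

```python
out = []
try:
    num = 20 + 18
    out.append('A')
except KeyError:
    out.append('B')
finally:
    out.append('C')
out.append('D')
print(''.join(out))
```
ACD

finally runs after normal execution too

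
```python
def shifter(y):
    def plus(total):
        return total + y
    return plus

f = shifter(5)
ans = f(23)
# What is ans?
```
28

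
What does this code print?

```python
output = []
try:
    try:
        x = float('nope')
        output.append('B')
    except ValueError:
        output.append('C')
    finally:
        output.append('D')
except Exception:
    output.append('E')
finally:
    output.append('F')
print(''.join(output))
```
CDF

Both finally blocks run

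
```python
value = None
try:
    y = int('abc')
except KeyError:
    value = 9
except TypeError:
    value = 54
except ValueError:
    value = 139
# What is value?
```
139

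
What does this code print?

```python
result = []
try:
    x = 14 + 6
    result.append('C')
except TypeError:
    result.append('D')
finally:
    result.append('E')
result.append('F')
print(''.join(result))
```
CEF

finally runs after normal execution too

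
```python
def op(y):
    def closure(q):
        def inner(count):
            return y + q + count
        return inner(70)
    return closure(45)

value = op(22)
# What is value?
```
137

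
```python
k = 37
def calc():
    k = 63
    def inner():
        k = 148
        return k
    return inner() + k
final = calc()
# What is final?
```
211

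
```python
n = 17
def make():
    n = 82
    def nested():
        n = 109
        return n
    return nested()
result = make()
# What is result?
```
109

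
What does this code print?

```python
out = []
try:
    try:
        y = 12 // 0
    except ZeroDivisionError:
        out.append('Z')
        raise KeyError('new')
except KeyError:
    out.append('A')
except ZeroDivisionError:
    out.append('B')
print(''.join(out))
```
ZA

New KeyError raised, caught by outer KeyError handler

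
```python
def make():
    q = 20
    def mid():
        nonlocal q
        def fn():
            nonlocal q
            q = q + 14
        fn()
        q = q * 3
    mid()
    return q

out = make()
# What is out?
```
102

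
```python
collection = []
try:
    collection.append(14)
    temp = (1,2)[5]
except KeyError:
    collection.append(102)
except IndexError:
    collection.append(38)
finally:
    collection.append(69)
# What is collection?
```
[14, 38, 69]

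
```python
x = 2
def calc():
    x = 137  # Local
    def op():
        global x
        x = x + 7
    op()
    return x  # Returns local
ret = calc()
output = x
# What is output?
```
9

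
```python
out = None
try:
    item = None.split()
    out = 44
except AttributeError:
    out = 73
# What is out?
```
73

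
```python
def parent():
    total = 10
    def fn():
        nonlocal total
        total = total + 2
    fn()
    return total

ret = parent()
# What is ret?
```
12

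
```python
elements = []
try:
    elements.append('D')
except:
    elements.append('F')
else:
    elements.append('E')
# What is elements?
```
['D', 'E']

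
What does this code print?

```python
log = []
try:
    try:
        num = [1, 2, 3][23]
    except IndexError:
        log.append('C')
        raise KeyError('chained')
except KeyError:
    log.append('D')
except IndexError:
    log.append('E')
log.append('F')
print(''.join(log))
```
CDF

KeyError raised and caught, original IndexError not re-raised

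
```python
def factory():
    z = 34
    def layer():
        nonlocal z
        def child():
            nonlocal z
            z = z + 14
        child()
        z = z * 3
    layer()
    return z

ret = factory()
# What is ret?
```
144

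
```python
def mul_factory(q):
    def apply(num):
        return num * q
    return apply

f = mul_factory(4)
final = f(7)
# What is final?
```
28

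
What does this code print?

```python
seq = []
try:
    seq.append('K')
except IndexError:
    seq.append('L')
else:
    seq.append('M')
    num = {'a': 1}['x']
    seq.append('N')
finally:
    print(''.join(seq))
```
KM

Try succeeds, else appends 'M', KeyError in else is uncaught, finally prints before exception propagates ('N' never appended)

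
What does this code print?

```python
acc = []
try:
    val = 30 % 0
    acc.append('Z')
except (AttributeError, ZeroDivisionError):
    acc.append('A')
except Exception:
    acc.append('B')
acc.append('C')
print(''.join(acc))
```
AC

ZeroDivisionError matches tuple containing it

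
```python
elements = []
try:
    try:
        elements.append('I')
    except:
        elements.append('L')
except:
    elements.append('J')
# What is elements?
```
['I']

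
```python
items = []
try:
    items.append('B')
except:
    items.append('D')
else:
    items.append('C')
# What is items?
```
['B', 'C']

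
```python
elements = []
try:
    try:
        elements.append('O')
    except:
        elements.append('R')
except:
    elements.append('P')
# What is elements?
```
['O']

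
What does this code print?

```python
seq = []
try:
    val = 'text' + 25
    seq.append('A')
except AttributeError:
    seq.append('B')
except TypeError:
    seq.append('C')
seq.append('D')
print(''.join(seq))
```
CD

TypeError is caught by its specific handler, not AttributeError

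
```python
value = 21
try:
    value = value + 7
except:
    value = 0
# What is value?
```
28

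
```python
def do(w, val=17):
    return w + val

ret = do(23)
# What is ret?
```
40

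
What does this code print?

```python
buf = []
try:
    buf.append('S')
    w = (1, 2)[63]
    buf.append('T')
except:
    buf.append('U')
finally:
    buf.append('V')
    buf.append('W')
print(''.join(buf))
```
SUVW

Code before exception runs, then except, then all of finally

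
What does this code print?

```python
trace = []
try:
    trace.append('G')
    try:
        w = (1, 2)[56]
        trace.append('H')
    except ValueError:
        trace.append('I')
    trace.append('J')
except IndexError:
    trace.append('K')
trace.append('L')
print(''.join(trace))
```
GKL

Inner handler doesn't match, propagates to outer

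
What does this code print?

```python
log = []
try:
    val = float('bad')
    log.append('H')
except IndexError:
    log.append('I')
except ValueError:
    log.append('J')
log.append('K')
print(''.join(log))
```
JK

ValueError is caught by its specific handler, not IndexError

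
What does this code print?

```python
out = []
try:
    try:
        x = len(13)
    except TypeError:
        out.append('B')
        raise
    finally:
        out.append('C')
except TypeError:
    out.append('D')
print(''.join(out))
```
BCD

finally runs before re-raised exception propagates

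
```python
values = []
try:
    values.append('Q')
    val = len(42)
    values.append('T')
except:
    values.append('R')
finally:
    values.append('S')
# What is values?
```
['Q', 'R', 'S']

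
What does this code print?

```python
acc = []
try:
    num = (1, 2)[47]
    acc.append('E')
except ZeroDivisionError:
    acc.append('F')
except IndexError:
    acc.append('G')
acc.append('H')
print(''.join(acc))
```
GH

IndexError is caught by its specific handler, not ZeroDivisionError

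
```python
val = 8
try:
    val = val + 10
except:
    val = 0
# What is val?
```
18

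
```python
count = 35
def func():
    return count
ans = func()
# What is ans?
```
35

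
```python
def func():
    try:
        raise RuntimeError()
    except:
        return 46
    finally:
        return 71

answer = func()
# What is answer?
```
71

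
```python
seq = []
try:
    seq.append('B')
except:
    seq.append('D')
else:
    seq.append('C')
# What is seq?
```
['B', 'C']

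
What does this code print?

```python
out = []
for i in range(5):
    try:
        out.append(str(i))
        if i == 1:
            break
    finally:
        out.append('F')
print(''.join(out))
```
0F1F

finally runs even when breaking out of loop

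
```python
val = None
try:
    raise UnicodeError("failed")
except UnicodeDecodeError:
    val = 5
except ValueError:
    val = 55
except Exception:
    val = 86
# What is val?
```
55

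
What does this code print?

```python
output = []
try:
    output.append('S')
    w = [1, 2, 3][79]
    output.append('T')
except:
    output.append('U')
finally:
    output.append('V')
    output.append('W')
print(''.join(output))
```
SUVW

Code before exception runs, then except, then all of finally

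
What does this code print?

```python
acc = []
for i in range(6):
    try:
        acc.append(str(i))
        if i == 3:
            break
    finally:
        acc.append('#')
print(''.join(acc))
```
0#1#2#3#

finally runs even when breaking out of loop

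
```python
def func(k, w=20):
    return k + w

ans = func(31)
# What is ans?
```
51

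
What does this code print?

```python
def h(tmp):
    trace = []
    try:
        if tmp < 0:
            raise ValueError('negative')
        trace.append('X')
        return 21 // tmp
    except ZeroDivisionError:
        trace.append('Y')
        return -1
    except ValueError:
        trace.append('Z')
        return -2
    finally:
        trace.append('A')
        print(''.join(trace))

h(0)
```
XYA

tmp=0 causes ZeroDivisionError, caught, finally prints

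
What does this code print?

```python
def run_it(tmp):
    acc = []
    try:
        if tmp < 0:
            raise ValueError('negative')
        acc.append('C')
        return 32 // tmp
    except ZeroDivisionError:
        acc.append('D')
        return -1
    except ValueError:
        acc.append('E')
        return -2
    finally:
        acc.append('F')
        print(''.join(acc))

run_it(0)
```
CDF

tmp=0 causes ZeroDivisionError, caught, finally prints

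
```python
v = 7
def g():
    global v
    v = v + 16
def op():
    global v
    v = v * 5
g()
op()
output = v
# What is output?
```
115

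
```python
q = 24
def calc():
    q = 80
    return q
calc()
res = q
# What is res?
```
24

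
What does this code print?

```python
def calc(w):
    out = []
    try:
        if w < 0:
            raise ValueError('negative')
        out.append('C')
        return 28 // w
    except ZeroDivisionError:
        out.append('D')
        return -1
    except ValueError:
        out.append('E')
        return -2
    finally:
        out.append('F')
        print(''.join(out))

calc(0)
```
CDF

w=0 causes ZeroDivisionError, caught, finally prints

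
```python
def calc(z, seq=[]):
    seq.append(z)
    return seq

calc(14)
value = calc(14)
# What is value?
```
[14, 14]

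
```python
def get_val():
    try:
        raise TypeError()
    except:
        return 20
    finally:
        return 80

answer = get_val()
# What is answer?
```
80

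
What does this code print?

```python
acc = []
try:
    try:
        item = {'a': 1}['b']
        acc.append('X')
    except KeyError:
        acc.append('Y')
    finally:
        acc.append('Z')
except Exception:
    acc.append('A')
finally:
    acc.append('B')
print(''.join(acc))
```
YZB

Both finally blocks run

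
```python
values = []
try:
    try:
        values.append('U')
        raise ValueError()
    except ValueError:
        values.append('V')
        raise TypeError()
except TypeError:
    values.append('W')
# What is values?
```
['U', 'V', 'W']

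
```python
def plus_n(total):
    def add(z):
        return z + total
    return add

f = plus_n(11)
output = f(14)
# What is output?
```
25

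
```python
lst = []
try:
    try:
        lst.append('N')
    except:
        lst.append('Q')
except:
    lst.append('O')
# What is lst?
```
['N']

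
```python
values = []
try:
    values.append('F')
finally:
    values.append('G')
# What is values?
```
['F', 'G']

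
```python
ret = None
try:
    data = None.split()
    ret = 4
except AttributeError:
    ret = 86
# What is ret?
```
86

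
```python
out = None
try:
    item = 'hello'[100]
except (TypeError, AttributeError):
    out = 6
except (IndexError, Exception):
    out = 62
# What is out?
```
62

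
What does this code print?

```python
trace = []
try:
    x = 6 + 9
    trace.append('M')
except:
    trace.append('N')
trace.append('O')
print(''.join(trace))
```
MO

No exception, try block completes normally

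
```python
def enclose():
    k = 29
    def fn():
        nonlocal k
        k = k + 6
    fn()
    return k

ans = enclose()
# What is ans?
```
35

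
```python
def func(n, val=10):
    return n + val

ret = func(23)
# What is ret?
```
33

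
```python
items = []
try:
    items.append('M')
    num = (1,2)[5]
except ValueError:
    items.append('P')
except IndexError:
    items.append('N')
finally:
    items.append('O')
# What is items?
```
['M', 'N', 'O']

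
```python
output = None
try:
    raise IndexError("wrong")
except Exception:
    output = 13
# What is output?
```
13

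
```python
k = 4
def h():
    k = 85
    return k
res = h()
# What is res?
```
85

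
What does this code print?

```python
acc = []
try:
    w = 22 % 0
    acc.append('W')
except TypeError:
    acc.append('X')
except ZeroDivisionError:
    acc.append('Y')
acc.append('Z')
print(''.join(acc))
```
YZ

ZeroDivisionError is caught by its specific handler, not TypeError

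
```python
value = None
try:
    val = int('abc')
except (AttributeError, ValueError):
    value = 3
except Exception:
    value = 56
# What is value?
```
3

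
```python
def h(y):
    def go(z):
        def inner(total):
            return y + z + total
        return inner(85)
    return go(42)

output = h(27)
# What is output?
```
154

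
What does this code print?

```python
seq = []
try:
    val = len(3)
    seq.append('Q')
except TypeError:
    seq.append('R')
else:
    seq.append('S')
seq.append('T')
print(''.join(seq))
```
RT

else block skipped when exception is caught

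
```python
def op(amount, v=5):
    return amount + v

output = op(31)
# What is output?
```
36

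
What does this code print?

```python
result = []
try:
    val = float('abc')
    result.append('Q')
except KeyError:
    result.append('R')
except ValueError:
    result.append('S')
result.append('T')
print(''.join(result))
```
ST

ValueError is caught by its specific handler, not KeyError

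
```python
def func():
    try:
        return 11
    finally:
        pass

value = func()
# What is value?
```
11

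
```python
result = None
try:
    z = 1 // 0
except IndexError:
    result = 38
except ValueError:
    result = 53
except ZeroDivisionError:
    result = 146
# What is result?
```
146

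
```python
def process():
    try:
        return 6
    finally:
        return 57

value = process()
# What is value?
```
57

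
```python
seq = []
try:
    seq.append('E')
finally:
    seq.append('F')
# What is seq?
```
['E', 'F']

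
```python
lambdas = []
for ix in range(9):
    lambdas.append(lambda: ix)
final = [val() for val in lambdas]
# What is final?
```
[8, 8, 8, 8, 8, 8, 8, 8, 8]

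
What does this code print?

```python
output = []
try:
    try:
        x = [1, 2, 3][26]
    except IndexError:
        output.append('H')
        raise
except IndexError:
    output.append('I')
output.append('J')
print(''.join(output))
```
HIJ

raise without argument re-raises current exception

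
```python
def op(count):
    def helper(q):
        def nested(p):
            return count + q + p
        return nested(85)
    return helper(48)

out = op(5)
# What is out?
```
138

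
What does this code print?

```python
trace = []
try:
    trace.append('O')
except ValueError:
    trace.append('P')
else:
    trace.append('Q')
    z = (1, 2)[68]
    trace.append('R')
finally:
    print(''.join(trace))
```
OQ

Try succeeds, else appends 'Q', IndexError in else is uncaught, finally prints before exception propagates ('R' never appended)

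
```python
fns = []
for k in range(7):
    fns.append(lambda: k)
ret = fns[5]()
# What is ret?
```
6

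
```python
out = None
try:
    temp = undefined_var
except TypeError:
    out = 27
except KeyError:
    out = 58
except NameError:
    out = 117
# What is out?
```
117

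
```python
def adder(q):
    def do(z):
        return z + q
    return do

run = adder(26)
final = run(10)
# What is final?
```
36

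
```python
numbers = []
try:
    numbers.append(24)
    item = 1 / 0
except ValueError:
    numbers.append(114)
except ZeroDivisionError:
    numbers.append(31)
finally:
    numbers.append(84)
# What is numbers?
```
[24, 31, 84]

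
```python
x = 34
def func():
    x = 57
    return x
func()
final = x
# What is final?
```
34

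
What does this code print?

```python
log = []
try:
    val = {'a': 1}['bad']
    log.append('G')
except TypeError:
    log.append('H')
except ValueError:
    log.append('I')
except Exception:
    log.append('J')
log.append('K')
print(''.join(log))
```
JK

KeyError not specifically caught, falls to Exception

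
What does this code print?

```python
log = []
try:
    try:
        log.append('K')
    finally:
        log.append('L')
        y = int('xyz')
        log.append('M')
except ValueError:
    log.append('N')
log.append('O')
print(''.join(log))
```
KLNO

Exception in inner finally caught by outer except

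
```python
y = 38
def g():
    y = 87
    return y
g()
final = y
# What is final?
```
38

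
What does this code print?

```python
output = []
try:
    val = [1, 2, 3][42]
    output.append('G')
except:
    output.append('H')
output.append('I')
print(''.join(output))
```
HI

Exception raised in try, caught by bare except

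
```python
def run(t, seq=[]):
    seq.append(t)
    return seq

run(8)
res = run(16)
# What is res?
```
[8, 16]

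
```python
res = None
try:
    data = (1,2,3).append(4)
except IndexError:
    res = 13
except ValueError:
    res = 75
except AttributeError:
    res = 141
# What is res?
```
141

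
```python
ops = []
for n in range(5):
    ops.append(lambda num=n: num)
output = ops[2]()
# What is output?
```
2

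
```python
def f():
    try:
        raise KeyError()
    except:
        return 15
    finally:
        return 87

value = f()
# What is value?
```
87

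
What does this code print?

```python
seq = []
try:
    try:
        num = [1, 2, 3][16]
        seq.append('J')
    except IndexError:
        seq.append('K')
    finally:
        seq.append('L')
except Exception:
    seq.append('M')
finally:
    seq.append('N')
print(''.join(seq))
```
KLN

Both finally blocks run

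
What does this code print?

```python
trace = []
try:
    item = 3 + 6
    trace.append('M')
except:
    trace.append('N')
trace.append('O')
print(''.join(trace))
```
MO

No exception, try block completes normally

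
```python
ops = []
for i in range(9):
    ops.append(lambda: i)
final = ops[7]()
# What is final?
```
8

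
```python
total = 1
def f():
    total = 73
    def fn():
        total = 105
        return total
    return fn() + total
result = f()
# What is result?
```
178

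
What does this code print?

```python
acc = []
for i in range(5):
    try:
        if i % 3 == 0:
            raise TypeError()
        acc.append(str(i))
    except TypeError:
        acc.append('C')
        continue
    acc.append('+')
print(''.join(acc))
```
C1+2+C4+

continue in except skips rest of loop body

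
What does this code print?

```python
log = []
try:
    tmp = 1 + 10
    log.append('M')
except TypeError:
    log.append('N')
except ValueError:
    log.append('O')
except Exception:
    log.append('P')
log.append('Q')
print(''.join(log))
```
MQ

No exception, try block completes normally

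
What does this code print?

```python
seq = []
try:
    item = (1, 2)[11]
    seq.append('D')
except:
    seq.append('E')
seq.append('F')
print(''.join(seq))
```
EF

Exception raised in try, caught by bare except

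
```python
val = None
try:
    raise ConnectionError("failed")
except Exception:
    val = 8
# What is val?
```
8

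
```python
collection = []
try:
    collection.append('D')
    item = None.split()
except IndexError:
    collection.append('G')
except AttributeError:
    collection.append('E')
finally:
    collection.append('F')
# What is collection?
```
['D', 'E', 'F']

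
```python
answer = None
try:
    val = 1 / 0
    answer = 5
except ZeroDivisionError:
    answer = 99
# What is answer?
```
99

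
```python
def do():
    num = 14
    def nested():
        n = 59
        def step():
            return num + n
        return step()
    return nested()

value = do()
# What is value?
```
73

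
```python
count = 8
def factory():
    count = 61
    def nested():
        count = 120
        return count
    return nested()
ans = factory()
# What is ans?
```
120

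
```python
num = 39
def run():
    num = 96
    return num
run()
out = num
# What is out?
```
39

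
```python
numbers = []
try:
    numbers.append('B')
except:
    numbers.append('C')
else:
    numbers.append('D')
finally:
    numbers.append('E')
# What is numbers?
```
['B', 'D', 'E']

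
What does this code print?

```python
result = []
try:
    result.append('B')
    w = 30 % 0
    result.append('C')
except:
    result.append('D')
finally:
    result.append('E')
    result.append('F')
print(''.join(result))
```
BDEF

Code before exception runs, then except, then all of finally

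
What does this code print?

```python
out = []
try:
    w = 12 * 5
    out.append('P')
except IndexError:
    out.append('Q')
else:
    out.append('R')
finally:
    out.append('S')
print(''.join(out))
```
PRS

else runs before finally when no exception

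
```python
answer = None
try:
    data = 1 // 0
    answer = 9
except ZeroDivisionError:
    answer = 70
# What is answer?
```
70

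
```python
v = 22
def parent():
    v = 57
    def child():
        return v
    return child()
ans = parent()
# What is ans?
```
57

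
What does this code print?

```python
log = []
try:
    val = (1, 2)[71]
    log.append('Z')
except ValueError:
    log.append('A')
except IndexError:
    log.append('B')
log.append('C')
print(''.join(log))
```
BC

IndexError is caught by its specific handler, not ValueError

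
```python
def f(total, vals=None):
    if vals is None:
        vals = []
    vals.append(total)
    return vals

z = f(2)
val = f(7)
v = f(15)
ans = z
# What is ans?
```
[2]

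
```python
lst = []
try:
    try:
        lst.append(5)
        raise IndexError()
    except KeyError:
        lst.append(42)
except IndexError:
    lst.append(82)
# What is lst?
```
[5, 82]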